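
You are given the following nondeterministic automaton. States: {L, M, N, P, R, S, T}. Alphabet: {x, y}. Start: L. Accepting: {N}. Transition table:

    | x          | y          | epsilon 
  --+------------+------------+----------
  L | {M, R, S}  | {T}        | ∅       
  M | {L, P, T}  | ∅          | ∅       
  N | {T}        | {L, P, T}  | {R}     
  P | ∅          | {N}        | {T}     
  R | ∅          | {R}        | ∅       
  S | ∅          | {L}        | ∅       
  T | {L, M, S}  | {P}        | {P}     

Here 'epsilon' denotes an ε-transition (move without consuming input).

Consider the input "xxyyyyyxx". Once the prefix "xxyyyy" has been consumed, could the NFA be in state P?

Start in {L}.
Read 'x': L→{M, R, S}; now {M, R, S}.
Read 'x': M→{L, P, T}, R→∅, S→∅; now {L, P, T}.
Read 'y': L→{T}, P→{N}, T→{P}; union {N, P, T}; ε-closure = {N, P, R, T}.
Read 'y': N→{L, P, T}, P→{N}, R→{R}, T→{P}; now {L, N, P, R, T}.
Read 'y': L→{T}, N→{L, P, T}, P→{N}, R→{R}, T→{P}; now {L, N, P, R, T}.
Read 'y': L→{T}, N→{L, P, T}, P→{N}, R→{R}, T→{P}; now {L, N, P, R, T}.
State P is in {L, N, P, R, T}.

Yes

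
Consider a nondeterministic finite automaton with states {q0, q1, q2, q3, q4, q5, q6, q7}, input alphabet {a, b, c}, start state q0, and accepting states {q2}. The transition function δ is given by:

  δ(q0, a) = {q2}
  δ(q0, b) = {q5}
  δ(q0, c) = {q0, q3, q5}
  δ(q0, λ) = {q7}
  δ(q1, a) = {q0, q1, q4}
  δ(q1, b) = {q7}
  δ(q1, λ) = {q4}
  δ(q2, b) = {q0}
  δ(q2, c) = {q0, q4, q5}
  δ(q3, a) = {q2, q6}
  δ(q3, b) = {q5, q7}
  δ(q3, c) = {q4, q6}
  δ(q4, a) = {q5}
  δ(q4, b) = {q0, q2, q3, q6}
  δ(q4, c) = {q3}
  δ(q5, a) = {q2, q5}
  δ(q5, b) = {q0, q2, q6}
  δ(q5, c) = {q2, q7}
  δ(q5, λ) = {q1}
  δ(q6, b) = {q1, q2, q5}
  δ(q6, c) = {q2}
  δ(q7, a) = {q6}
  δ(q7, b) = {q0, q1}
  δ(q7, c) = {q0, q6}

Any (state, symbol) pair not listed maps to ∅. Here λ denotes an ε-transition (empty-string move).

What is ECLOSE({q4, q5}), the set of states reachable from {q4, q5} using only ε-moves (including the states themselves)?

{q1, q4, q5}

Begin with {q4, q5}.
ε-move q5 → q1; add q1.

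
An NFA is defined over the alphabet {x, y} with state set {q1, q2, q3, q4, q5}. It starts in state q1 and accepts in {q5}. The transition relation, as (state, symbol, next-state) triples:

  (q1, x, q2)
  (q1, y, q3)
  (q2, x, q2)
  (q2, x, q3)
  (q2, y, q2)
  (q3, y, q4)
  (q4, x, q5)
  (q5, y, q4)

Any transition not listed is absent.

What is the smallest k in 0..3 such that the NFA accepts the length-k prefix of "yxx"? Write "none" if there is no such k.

none

Start in {q1}.
Read 'y': {q1} → {q3}.
Read 'x': {q3} → ∅.
The set is empty and remains empty for the remaining 1 symbol.
No reachable set along the way intersects F.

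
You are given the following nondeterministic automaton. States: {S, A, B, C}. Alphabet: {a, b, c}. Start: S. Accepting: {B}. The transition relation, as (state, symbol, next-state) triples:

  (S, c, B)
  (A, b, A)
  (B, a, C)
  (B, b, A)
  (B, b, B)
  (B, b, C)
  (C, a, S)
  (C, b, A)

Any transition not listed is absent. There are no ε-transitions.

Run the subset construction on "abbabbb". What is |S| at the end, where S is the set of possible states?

0

Start in {S}.
Read 'a': {S} → ∅.
The set is empty and remains empty for the remaining 6 symbols.
That set has 0 states.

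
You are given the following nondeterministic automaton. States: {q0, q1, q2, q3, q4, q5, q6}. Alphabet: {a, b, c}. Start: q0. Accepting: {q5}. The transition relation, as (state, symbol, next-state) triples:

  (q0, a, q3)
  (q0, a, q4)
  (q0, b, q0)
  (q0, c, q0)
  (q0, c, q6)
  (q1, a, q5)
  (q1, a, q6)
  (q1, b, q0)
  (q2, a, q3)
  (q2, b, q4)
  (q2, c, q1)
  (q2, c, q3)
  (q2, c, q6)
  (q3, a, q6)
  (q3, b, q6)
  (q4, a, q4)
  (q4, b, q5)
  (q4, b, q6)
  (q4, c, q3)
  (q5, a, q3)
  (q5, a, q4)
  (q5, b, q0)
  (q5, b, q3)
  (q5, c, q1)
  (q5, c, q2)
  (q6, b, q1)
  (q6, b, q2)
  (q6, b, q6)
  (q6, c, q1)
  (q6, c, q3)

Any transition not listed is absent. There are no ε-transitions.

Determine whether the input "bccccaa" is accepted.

Start in {q0}.
Read 'b': q0→{q0}; now {q0}.
Read 'c': q0→{q0, q6}; now {q0, q6}.
Read 'c': q0→{q0, q6}, q6→{q1, q3}; now {q0, q1, q3, q6}.
Read 'c': q0→{q0, q6}, q1→∅, q3→∅, q6→{q1, q3}; now {q0, q1, q3, q6}.
Read 'c': q0→{q0, q6}, q1→∅, q3→∅, q6→{q1, q3}; now {q0, q1, q3, q6}.
Read 'a': q0→{q3, q4}, q1→{q5, q6}, q3→{q6}, q6→∅; now {q3, q4, q5, q6}.
Read 'a': q3→{q6}, q4→{q4}, q5→{q3, q4}, q6→∅; now {q3, q4, q6}.
The final set {q3, q4, q6} contains no accepting state.

No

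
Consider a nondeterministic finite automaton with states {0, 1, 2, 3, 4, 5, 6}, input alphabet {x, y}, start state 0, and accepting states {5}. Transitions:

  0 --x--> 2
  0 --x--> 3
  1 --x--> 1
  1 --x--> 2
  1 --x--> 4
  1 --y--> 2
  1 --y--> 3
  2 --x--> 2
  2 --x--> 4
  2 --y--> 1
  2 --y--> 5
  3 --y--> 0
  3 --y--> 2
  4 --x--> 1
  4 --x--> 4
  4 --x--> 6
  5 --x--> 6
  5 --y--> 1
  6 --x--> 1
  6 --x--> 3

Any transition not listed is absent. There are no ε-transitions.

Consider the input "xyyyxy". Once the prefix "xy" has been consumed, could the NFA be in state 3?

No

Start in {0}.
Read 'x': 0→{2, 3}; now {2, 3}.
Read 'y': 2→{1, 5}, 3→{0, 2}; now {0, 1, 2, 5}.
State 3 is not in {0, 1, 2, 5}.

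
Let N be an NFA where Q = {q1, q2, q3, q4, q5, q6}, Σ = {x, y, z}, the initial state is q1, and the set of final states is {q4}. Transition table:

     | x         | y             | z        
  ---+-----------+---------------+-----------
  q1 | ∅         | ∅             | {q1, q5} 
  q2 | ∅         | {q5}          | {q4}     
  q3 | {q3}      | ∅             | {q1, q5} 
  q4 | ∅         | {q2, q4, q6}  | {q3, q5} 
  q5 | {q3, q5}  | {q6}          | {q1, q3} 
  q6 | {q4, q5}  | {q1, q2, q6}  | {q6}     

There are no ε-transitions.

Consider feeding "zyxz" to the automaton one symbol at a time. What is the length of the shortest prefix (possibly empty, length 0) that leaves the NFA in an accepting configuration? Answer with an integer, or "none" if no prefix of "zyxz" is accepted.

Start in {q1}.
Read 'z': q1→{q1, q5}; now {q1, q5}.
Read 'y': q1→∅, q5→{q6}; now {q6}.
Read 'x': q6→{q4, q5}; now {q4, q5}.
None of the earlier sets intersect F, but {q4, q5} does.

3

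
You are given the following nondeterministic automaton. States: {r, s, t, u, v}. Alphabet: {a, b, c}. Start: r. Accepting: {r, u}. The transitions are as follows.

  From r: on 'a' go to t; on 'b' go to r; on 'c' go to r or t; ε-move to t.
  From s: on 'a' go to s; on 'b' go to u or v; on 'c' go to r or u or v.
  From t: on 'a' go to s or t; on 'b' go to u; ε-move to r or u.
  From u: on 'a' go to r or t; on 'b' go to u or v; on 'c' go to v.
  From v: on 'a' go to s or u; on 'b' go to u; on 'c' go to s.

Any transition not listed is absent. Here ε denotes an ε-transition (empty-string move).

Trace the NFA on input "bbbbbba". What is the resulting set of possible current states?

{r, s, t, u}

Start: ε-closure({r}) = {r, t, u}.
Read 'b': r→{r}, t→{u}, u→{u, v}; union {r, u, v}; ε-closure = {r, t, u, v}.
Read 'b': r→{r}, t→{u}, u→{u, v}, v→{u}; union {r, u, v}; ε-closure = {r, t, u, v}.
Read 'b': r→{r}, t→{u}, u→{u, v}, v→{u}; union {r, u, v}; ε-closure = {r, t, u, v}.
Read 'b': r→{r}, t→{u}, u→{u, v}, v→{u}; union {r, u, v}; ε-closure = {r, t, u, v}.
Read 'b': r→{r}, t→{u}, u→{u, v}, v→{u}; union {r, u, v}; ε-closure = {r, t, u, v}.
Read 'b': r→{r}, t→{u}, u→{u, v}, v→{u}; union {r, u, v}; ε-closure = {r, t, u, v}.
Read 'a': r→{t}, t→{s, t}, u→{r, t}, v→{s, u}; now {r, s, t, u}.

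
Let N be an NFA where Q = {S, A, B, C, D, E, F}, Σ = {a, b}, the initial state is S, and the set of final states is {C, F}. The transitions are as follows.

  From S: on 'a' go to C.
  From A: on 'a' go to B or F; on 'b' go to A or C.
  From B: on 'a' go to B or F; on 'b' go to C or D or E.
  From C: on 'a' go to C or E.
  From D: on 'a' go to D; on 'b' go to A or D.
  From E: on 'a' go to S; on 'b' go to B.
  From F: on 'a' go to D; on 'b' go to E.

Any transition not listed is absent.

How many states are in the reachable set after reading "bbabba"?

0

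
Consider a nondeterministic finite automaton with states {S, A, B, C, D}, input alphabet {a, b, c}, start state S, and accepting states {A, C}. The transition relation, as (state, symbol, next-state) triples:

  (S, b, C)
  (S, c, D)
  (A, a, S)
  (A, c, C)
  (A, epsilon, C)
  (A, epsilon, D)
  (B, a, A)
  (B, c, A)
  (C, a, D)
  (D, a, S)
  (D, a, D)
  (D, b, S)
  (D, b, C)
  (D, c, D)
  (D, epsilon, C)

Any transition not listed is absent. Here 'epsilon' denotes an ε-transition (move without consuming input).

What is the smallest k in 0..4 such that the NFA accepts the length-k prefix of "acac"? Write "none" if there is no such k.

Start in {S}.
Read 'a': S→∅; now ∅.
The set is empty and remains empty for the remaining 3 symbols.
No reachable set along the way intersects F.

none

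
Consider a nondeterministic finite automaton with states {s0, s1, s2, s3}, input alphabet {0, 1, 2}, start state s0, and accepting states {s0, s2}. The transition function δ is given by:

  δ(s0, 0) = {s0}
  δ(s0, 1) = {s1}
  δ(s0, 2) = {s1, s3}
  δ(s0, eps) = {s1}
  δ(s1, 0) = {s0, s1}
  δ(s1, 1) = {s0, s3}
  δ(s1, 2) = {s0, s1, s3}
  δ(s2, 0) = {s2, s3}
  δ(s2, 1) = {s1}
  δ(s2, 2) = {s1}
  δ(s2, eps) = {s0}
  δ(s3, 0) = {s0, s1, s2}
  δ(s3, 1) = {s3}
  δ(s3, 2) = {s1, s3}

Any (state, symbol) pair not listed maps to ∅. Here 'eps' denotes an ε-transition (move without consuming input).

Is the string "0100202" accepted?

Start: ε-closure({s0}) = {s0, s1}.
Read '0': s0→{s0}, s1→{s0, s1}; now {s0, s1}.
Read '1': s0→{s1}, s1→{s0, s3}; now {s0, s1, s3}.
Read '0': s0→{s0}, s1→{s0, s1}, s3→{s0, s1, s2}; now {s0, s1, s2}.
Read '0': s0→{s0}, s1→{s0, s1}, s2→{s2, s3}; now {s0, s1, s2, s3}.
Read '2': s0→{s1, s3}, s1→{s0, s1, s3}, s2→{s1}, s3→{s1, s3}; now {s0, s1, s3}.
Read '0': s0→{s0}, s1→{s0, s1}, s3→{s0, s1, s2}; now {s0, s1, s2}.
Read '2': s0→{s1, s3}, s1→{s0, s1, s3}, s2→{s1}; now {s0, s1, s3}.
The final set {s0, s1, s3} contains the accepting state s0.

Yes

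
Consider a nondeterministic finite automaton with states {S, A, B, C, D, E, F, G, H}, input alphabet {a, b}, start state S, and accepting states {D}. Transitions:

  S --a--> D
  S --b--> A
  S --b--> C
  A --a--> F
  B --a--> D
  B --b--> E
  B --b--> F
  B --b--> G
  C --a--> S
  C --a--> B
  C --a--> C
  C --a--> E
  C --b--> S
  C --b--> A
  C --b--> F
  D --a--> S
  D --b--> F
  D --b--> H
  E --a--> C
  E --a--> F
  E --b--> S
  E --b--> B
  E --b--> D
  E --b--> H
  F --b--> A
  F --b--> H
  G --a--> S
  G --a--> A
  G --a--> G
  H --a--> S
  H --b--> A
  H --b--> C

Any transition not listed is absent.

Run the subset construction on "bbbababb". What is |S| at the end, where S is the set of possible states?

9

Start in {S}.
Read 'b': S→{A, C}; now {A, C}.
Read 'b': A→∅, C→{S, A, F}; now {S, A, F}.
Read 'b': S→{A, C}, A→∅, F→{A, H}; now {A, C, H}.
Read 'a': A→{F}, C→{S, B, C, E}, H→{S}; now {S, B, C, E, F}.
Read 'b': S→{A, C}, B→{E, F, G}, C→{S, A, F}, E→{S, B, D, H}, F→{A, H}; now {S, A, B, C, D, E, F, G, H}.
Read 'a': S→{D}, A→{F}, B→{D}, C→{S, B, C, E}, D→{S}, E→{C, F}, F→∅, G→{S, A, G}, H→{S}; now {S, A, B, C, D, E, F, G}.
Read 'b': S→{A, C}, A→∅, B→{E, F, G}, C→{S, A, F}, D→{F, H}, E→{S, B, D, H}, F→{A, H}, G→∅; now {S, A, B, C, D, E, F, G, H}.
Read 'b': S→{A, C}, A→∅, B→{E, F, G}, C→{S, A, F}, D→{F, H}, E→{S, B, D, H}, F→{A, H}, G→∅, H→{A, C}; now {S, A, B, C, D, E, F, G, H}.
That set has 9 states.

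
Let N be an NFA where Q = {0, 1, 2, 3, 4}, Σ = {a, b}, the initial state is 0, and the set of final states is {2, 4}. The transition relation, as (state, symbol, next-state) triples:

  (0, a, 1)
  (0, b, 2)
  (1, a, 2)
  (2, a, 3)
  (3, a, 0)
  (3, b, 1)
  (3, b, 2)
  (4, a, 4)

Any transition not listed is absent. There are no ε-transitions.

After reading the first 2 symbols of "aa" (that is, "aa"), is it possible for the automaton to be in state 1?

No

Start in {0}.
Read 'a': {0} → {1}.
Read 'a': {1} → {2}.
State 1 is not in {2}.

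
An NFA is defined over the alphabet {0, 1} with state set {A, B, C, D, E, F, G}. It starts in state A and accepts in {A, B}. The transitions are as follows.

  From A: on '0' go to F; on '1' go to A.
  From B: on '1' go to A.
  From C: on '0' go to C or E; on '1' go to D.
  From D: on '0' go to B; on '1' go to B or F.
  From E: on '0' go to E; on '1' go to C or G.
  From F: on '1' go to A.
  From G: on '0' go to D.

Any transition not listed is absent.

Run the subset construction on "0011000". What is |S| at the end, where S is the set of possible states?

0

Start in {A}.
Read '0': A→{F}; now {F}.
Read '0': F→∅; now ∅.
The set is empty and remains empty for the remaining 5 symbols.
That set has 0 states.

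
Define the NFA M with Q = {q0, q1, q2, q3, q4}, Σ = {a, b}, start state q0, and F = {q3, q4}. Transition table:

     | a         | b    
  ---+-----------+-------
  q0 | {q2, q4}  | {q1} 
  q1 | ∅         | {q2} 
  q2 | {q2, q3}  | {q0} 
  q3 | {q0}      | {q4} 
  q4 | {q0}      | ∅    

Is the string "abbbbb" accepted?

Start in {q0}.
Read 'a': {q0} → {q2, q4}.
Read 'b': {q2, q4} → {q0}.
Read 'b': {q0} → {q1}.
Read 'b': {q1} → {q2}.
Read 'b': {q2} → {q0}.
Read 'b': {q0} → {q1}.
The final set {q1} contains no accepting state.

No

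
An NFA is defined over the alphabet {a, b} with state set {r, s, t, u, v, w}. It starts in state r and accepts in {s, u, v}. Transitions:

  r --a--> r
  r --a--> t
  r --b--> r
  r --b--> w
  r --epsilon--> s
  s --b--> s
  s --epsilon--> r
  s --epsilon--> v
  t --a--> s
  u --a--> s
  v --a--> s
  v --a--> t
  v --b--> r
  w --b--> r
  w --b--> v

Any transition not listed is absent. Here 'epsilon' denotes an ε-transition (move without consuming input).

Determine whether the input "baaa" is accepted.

Yes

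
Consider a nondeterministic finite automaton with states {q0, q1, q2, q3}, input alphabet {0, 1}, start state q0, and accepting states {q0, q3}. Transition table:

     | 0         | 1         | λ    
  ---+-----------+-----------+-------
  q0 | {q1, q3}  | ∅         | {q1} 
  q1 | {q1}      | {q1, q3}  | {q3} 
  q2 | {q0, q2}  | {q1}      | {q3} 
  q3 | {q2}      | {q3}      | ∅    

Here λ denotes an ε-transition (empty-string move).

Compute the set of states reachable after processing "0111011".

Start: ε-closure({q0}) = {q0, q1, q3}.
Read '0': {q0, q1, q3} → {q1, q2, q3}.
Read '1': {q1, q2, q3} → {q1, q3}.
Read '1': {q1, q3} → {q1, q3}.
Read '1': {q1, q3} → {q1, q3}.
Read '0': {q1, q3} → {q1, q2, q3}.
Read '1': {q1, q2, q3} → {q1, q3}.
Read '1': {q1, q3} → {q1, q3}.

{q1, q3}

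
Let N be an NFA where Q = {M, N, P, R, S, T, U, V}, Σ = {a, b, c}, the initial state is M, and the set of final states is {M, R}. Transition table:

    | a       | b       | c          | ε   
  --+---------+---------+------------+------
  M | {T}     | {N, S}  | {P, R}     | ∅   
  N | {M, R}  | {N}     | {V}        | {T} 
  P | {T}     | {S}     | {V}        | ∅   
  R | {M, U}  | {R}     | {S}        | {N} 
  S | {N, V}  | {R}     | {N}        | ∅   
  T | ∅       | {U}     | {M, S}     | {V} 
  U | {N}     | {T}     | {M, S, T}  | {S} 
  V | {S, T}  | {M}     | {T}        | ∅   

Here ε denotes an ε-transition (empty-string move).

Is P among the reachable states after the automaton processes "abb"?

No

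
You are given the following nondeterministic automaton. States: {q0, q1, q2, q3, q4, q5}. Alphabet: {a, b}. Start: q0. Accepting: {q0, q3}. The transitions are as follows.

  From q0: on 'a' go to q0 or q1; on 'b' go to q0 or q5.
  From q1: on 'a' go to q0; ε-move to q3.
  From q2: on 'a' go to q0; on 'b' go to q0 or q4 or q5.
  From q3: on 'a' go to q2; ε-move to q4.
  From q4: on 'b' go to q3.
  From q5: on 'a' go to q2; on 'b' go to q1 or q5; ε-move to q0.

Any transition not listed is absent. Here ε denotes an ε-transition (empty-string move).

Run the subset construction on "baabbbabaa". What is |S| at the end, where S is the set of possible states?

5

Start in {q0}.
Read 'b': {q0} → {q0, q5}.
Read 'a': {q0, q5} → {q0, q1, q2, q3, q4}.
Read 'a': {q0, q1, q2, q3, q4} → {q0, q1, q2, q3, q4}.
Read 'b': {q0, q1, q2, q3, q4} → {q0, q3, q4, q5}.
Read 'b': {q0, q3, q4, q5} → {q0, q1, q3, q4, q5}.
Read 'b': {q0, q1, q3, q4, q5} → {q0, q1, q3, q4, q5}.
Read 'a': {q0, q1, q3, q4, q5} → {q0, q1, q2, q3, q4}.
Read 'b': {q0, q1, q2, q3, q4} → {q0, q3, q4, q5}.
Read 'a': {q0, q3, q4, q5} → {q0, q1, q2, q3, q4}.
Read 'a': {q0, q1, q2, q3, q4} → {q0, q1, q2, q3, q4}.
That set has 5 states.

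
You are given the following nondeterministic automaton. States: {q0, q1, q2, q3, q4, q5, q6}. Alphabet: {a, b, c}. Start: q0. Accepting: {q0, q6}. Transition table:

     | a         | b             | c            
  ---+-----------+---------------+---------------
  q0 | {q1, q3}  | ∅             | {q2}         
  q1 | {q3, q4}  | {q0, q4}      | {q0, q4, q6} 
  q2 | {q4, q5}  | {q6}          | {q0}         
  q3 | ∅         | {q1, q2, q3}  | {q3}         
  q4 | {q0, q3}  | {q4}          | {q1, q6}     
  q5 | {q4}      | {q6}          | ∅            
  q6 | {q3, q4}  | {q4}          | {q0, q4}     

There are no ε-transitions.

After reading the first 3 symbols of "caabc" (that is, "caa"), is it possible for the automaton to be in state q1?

Start in {q0}.
Read 'c': {q0} → {q2}.
Read 'a': {q2} → {q4, q5}.
Read 'a': {q4, q5} → {q0, q3, q4}.
State q1 is not in {q0, q3, q4}.

No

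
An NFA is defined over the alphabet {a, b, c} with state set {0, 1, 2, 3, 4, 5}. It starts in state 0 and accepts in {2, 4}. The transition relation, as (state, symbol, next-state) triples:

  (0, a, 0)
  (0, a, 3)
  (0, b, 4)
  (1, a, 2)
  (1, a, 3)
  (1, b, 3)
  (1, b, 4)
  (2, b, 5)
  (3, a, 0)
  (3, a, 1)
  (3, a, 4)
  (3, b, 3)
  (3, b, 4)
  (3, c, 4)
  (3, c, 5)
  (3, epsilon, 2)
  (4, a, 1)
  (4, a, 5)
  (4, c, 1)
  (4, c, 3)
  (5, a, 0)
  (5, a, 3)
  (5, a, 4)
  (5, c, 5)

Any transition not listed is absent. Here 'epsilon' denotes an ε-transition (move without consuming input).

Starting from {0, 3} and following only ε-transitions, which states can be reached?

Begin with {0, 3}.
ε-move 3 → 2; add 2.

{0, 2, 3}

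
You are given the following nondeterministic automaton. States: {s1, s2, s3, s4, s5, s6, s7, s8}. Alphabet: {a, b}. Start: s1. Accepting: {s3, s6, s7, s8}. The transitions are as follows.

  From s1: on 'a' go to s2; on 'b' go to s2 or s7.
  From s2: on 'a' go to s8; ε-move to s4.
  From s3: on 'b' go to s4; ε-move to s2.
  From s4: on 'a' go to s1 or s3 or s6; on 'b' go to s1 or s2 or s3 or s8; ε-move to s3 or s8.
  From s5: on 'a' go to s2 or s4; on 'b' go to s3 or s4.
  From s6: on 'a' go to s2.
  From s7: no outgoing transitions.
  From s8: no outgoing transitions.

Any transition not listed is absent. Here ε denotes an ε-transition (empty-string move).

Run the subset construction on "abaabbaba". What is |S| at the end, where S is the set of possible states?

6

Start in {s1}.
Read 'a': s1→{s2}; union {s2}; ε-closure = {s2, s3, s4, s8}.
Read 'b': s2→∅, s3→{s4}, s4→{s1, s2, s3, s8}, s8→∅; now {s1, s2, s3, s4, s8}.
Read 'a': s1→{s2}, s2→{s8}, s3→∅, s4→{s1, s3, s6}, s8→∅; union {s1, s2, s3, s6, s8}; ε-closure = {s1, s2, s3, s4, s6, s8}.
Read 'a': s1→{s2}, s2→{s8}, s3→∅, s4→{s1, s3, s6}, s6→{s2}, s8→∅; union {s1, s2, s3, s6, s8}; ε-closure = {s1, s2, s3, s4, s6, s8}.
Read 'b': s1→{s2, s7}, s2→∅, s3→{s4}, s4→{s1, s2, s3, s8}, s6→∅, s8→∅; now {s1, s2, s3, s4, s7, s8}.
Read 'b': s1→{s2, s7}, s2→∅, s3→{s4}, s4→{s1, s2, s3, s8}, s7→∅, s8→∅; now {s1, s2, s3, s4, s7, s8}.
Read 'a': s1→{s2}, s2→{s8}, s3→∅, s4→{s1, s3, s6}, s7→∅, s8→∅; union {s1, s2, s3, s6, s8}; ε-closure = {s1, s2, s3, s4, s6, s8}.
Read 'b': s1→{s2, s7}, s2→∅, s3→{s4}, s4→{s1, s2, s3, s8}, s6→∅, s8→∅; now {s1, s2, s3, s4, s7, s8}.
Read 'a': s1→{s2}, s2→{s8}, s3→∅, s4→{s1, s3, s6}, s7→∅, s8→∅; union {s1, s2, s3, s6, s8}; ε-closure = {s1, s2, s3, s4, s6, s8}.
That set has 6 states.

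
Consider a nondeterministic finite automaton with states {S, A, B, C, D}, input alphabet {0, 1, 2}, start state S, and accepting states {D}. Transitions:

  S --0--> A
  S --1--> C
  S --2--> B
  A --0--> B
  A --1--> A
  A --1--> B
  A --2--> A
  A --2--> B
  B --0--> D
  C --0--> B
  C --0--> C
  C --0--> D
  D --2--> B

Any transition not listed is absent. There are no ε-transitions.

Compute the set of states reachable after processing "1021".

∅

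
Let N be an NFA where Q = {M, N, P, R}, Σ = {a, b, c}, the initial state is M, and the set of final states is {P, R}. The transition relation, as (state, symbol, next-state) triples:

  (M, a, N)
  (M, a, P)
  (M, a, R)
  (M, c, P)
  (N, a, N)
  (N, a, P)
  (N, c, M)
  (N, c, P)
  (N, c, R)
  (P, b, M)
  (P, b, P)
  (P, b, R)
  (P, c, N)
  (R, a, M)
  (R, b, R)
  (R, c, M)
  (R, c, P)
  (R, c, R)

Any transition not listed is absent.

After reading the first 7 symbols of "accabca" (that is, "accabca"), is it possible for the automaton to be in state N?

Yes

Start in {M}.
Read 'a': {M} → {N, P, R}.
Read 'c': {N, P, R} → {M, N, P, R}.
Read 'c': {M, N, P, R} → {M, N, P, R}.
Read 'a': {M, N, P, R} → {M, N, P, R}.
Read 'b': {M, N, P, R} → {M, P, R}.
Read 'c': {M, P, R} → {M, N, P, R}.
Read 'a': {M, N, P, R} → {M, N, P, R}.
State N is in {M, N, P, R}.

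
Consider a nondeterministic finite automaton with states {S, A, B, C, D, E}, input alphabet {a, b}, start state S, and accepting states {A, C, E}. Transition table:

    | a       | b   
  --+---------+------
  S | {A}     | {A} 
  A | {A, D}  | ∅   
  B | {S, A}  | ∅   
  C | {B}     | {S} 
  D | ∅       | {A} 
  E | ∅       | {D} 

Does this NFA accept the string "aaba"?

Start in {S}.
Read 'a': {S} → {A}.
Read 'a': {A} → {A, D}.
Read 'b': {A, D} → {A}.
Read 'a': {A} → {A, D}.
The final set {A, D} contains the accepting state A.

Yes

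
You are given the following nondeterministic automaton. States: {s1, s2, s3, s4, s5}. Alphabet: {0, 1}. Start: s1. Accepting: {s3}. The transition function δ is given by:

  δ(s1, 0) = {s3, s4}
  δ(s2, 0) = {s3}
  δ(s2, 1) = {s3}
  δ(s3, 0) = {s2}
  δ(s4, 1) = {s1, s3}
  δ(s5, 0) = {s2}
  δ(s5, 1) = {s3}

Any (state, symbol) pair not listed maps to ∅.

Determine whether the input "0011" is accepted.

No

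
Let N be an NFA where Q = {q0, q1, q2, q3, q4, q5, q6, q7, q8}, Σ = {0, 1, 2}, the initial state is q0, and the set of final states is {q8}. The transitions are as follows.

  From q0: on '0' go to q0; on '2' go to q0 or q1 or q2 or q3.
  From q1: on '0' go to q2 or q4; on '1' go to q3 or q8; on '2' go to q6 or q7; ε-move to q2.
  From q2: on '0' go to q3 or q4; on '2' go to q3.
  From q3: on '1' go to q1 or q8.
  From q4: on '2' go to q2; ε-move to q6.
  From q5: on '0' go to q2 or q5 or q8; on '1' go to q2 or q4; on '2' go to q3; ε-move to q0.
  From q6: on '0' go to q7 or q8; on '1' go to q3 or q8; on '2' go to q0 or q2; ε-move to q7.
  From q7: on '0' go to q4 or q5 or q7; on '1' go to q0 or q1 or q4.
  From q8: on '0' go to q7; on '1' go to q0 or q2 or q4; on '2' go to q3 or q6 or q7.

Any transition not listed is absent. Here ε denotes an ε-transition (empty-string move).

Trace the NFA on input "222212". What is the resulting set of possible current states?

{q0, q1, q2, q3, q6, q7}

Start in {q0}.
Read '2': {q0} → {q0, q1, q2, q3}.
Read '2': {q0, q1, q2, q3} → {q0, q1, q2, q3, q6, q7}.
Read '2': {q0, q1, q2, q3, q6, q7} → {q0, q1, q2, q3, q6, q7}.
Read '2': {q0, q1, q2, q3, q6, q7} → {q0, q1, q2, q3, q6, q7}.
Read '1': {q0, q1, q2, q3, q6, q7} → {q0, q1, q2, q3, q4, q6, q7, q8}.
Read '2': {q0, q1, q2, q3, q4, q6, q7, q8} → {q0, q1, q2, q3, q6, q7}.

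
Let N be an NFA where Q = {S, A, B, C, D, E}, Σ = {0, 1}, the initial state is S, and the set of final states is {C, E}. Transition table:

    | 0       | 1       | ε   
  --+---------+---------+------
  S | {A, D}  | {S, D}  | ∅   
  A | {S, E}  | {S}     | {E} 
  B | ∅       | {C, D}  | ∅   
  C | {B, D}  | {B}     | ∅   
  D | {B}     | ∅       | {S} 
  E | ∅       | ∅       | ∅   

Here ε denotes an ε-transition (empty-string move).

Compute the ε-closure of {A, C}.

{A, C, E}

Begin with {A, C}.
ε-move A → E; add E.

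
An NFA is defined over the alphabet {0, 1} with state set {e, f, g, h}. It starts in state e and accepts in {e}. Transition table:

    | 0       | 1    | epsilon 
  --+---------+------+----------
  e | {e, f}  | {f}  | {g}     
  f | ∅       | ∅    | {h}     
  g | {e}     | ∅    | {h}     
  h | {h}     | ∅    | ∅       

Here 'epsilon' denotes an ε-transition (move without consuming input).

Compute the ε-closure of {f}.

{f, h}

Begin with {f}.
ε-move f → h; add h.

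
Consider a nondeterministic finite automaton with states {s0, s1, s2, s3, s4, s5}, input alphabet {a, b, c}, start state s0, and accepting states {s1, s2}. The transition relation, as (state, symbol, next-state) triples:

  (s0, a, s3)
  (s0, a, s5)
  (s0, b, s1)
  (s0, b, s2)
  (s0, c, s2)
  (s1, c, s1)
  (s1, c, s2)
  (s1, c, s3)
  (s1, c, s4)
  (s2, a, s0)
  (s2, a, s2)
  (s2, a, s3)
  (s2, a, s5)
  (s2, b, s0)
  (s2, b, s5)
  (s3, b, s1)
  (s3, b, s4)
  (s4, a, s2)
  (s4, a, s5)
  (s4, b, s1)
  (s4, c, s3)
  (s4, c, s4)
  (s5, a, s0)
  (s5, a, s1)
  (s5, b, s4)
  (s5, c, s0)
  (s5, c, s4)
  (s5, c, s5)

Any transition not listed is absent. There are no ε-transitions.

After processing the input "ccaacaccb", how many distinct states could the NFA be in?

0

Start in {s0}.
Read 'c': s0→{s2}; now {s2}.
Read 'c': s2→∅; now ∅.
The set is empty and remains empty for the remaining 7 symbols.
That set has 0 states.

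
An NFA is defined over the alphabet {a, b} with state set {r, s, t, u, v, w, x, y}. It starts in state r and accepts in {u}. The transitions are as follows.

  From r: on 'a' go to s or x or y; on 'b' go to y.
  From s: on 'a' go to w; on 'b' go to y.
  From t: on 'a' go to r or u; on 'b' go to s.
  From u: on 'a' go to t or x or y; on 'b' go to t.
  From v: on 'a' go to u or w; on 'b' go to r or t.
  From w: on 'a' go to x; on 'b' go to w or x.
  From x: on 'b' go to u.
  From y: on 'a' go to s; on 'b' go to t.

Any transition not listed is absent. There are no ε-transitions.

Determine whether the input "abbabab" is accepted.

Start in {r}.
Read 'a': r→{s, x, y}; now {s, x, y}.
Read 'b': s→{y}, x→{u}, y→{t}; now {t, u, y}.
Read 'b': t→{s}, u→{t}, y→{t}; now {s, t}.
Read 'a': s→{w}, t→{r, u}; now {r, u, w}.
Read 'b': r→{y}, u→{t}, w→{w, x}; now {t, w, x, y}.
Read 'a': t→{r, u}, w→{x}, x→∅, y→{s}; now {r, s, u, x}.
Read 'b': r→{y}, s→{y}, u→{t}, x→{u}; now {t, u, y}.
The final set {t, u, y} contains the accepting state u.

Yes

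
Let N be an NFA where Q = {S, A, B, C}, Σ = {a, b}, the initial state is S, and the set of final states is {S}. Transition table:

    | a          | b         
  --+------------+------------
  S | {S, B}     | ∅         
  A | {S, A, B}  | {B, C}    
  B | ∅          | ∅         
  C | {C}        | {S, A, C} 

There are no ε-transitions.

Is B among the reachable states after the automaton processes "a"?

Yes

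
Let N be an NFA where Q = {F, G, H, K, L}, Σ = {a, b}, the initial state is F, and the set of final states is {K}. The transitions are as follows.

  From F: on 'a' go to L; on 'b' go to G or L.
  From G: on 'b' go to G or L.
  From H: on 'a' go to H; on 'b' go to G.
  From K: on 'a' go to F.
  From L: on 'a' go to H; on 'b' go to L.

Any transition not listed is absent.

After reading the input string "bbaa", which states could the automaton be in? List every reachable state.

{H}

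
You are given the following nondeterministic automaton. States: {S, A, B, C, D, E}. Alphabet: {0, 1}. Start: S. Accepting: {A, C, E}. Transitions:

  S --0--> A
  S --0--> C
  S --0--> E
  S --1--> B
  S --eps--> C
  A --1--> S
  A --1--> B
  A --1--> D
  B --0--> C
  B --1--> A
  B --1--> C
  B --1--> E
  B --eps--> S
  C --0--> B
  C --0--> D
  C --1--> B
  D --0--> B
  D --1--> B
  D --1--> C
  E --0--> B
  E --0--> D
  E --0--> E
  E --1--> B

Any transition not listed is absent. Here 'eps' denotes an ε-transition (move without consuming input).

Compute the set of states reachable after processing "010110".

Start: ε-closure({S}) = {S, C}.
Read '0': S→{A, C, E}, C→{B, D}; union {A, B, C, D, E}; ε-closure = {S, A, B, C, D, E}.
Read '1': S→{B}, A→{S, B, D}, B→{A, C, E}, C→{B}, D→{B, C}, E→{B}; now {S, A, B, C, D, E}.
Read '0': S→{A, C, E}, A→∅, B→{C}, C→{B, D}, D→{B}, E→{B, D, E}; union {A, B, C, D, E}; ε-closure = {S, A, B, C, D, E}.
Read '1': S→{B}, A→{S, B, D}, B→{A, C, E}, C→{B}, D→{B, C}, E→{B}; now {S, A, B, C, D, E}.
Read '1': S→{B}, A→{S, B, D}, B→{A, C, E}, C→{B}, D→{B, C}, E→{B}; now {S, A, B, C, D, E}.
Read '0': S→{A, C, E}, A→∅, B→{C}, C→{B, D}, D→{B}, E→{B, D, E}; union {A, B, C, D, E}; ε-closure = {S, A, B, C, D, E}.

{S, A, B, C, D, E}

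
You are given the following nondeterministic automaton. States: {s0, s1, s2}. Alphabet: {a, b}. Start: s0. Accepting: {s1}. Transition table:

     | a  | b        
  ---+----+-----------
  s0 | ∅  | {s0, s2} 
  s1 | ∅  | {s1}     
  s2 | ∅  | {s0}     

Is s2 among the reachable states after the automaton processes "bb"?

Start in {s0}.
Read 'b': {s0} → {s0, s2}.
Read 'b': {s0, s2} → {s0, s2}.
State s2 is in {s0, s2}.

Yes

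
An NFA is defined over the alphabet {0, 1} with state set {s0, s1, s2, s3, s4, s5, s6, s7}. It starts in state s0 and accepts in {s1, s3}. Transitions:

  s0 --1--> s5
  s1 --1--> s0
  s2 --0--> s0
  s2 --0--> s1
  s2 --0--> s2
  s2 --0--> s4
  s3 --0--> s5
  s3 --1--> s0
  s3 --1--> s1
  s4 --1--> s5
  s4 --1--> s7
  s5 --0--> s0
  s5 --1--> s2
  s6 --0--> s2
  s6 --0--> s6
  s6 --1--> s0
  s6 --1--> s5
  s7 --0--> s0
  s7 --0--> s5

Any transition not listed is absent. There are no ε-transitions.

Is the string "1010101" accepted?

No

Start in {s0}.
Read '1': s0→{s5}; now {s5}.
Read '0': s5→{s0}; now {s0}.
Read '1': s0→{s5}; now {s5}.
Read '0': s5→{s0}; now {s0}.
Read '1': s0→{s5}; now {s5}.
Read '0': s5→{s0}; now {s0}.
Read '1': s0→{s5}; now {s5}.
The final set {s5} contains no accepting state.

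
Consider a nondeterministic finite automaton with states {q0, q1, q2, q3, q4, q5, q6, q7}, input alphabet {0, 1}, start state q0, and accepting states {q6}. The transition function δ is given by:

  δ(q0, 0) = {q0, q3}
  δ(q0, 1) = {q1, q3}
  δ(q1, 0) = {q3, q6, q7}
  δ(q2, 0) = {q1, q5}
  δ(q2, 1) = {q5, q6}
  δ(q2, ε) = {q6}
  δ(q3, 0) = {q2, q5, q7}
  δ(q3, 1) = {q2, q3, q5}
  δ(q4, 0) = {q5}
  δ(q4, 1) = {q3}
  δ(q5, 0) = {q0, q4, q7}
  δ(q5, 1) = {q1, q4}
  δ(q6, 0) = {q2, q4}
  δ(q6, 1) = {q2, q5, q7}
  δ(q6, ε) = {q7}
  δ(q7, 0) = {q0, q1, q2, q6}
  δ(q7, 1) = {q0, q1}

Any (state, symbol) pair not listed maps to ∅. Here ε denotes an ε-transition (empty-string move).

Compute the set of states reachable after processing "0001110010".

Start in {q0}.
Read '0': q0→{q0, q3}; now {q0, q3}.
Read '0': q0→{q0, q3}, q3→{q2, q5, q7}; union {q0, q2, q3, q5, q7}; ε-closure = {q0, q2, q3, q5, q6, q7}.
Read '0': q0→{q0, q3}, q2→{q1, q5}, q3→{q2, q5, q7}, q5→{q0, q4, q7}, q6→{q2, q4}, q7→{q0, q1, q2, q6}; now {q0, q1, q2, q3, q4, q5, q6, q7}.
Read '1': q0→{q1, q3}, q1→∅, q2→{q5, q6}, q3→{q2, q3, q5}, q4→{q3}, q5→{q1, q4}, q6→{q2, q5, q7}, q7→{q0, q1}; now {q0, q1, q2, q3, q4, q5, q6, q7}.
Read '1': q0→{q1, q3}, q1→∅, q2→{q5, q6}, q3→{q2, q3, q5}, q4→{q3}, q5→{q1, q4}, q6→{q2, q5, q7}, q7→{q0, q1}; now {q0, q1, q2, q3, q4, q5, q6, q7}.
Read '1': q0→{q1, q3}, q1→∅, q2→{q5, q6}, q3→{q2, q3, q5}, q4→{q3}, q5→{q1, q4}, q6→{q2, q5, q7}, q7→{q0, q1}; now {q0, q1, q2, q3, q4, q5, q6, q7}.
Read '0': q0→{q0, q3}, q1→{q3, q6, q7}, q2→{q1, q5}, q3→{q2, q5, q7}, q4→{q5}, q5→{q0, q4, q7}, q6→{q2, q4}, q7→{q0, q1, q2, q6}; now {q0, q1, q2, q3, q4, q5, q6, q7}.
Read '0': q0→{q0, q3}, q1→{q3, q6, q7}, q2→{q1, q5}, q3→{q2, q5, q7}, q4→{q5}, q5→{q0, q4, q7}, q6→{q2, q4}, q7→{q0, q1, q2, q6}; now {q0, q1, q2, q3, q4, q5, q6, q7}.
Read '1': q0→{q1, q3}, q1→∅, q2→{q5, q6}, q3→{q2, q3, q5}, q4→{q3}, q5→{q1, q4}, q6→{q2, q5, q7}, q7→{q0, q1}; now {q0, q1, q2, q3, q4, q5, q6, q7}.
Read '0': q0→{q0, q3}, q1→{q3, q6, q7}, q2→{q1, q5}, q3→{q2, q5, q7}, q4→{q5}, q5→{q0, q4, q7}, q6→{q2, q4}, q7→{q0, q1, q2, q6}; now {q0, q1, q2, q3, q4, q5, q6, q7}.

{q0, q1, q2, q3, q4, q5, q6, q7}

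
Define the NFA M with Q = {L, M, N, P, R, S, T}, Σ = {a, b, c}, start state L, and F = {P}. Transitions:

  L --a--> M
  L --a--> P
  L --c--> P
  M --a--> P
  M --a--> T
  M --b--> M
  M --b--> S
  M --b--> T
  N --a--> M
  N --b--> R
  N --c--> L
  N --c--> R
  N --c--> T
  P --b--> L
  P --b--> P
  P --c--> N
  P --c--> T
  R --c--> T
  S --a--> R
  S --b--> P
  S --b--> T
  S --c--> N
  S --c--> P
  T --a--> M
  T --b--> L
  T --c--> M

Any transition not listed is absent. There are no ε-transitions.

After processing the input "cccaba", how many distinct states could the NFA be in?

Start in {L}.
Read 'c': {L} → {P}.
Read 'c': {P} → {N, T}.
Read 'c': {N, T} → {L, M, R, T}.
Read 'a': {L, M, R, T} → {M, P, T}.
Read 'b': {M, P, T} → {L, M, P, S, T}.
Read 'a': {L, M, P, S, T} → {M, P, R, T}.
That set has 4 states.

4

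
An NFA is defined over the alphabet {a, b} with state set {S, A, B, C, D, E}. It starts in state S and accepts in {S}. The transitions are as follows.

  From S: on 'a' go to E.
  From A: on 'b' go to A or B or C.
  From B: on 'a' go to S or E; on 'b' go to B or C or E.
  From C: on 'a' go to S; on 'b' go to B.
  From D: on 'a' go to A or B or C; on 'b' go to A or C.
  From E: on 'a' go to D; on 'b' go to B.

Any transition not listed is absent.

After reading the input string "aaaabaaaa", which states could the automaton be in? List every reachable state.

Start in {S}.
Read 'a': S→{E}; now {E}.
Read 'a': E→{D}; now {D}.
Read 'a': D→{A, B, C}; now {A, B, C}.
Read 'a': A→∅, B→{S, E}, C→{S}; now {S, E}.
Read 'b': S→∅, E→{B}; now {B}.
Read 'a': B→{S, E}; now {S, E}.
Read 'a': S→{E}, E→{D}; now {D, E}.
Read 'a': D→{A, B, C}, E→{D}; now {A, B, C, D}.
Read 'a': A→∅, B→{S, E}, C→{S}, D→{A, B, C}; now {S, A, B, C, E}.

{S, A, B, C, E}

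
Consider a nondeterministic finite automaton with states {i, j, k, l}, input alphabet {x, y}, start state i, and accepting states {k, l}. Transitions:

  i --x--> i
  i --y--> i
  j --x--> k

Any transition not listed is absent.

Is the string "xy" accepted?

No

Start in {i}.
Read 'x': {i} → {i}.
Read 'y': {i} → {i}.
The final set {i} contains no accepting state.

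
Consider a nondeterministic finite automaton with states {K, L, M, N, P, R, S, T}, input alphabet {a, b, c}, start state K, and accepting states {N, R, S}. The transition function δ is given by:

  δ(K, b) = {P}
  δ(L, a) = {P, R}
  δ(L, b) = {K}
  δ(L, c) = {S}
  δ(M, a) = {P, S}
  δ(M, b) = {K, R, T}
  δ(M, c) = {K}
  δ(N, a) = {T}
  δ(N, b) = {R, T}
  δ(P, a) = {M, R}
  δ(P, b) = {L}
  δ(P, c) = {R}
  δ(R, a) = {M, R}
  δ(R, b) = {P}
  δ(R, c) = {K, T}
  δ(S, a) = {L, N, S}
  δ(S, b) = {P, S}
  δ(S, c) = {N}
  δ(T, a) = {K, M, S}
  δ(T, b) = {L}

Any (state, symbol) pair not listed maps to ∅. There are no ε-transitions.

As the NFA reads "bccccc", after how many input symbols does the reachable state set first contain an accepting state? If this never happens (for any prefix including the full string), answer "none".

Start in {K}.
Read 'b': K→{P}; now {P}.
Read 'c': P→{R}; now {R}.
None of the earlier sets intersect F, but {R} does.

2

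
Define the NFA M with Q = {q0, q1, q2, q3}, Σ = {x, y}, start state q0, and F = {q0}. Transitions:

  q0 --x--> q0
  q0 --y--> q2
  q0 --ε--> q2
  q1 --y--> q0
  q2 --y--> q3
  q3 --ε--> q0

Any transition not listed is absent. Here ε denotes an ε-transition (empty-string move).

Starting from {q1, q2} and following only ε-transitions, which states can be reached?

Begin with {q1, q2}.
No ε-moves leave this set, so the closure equals the set itself.

{q1, q2}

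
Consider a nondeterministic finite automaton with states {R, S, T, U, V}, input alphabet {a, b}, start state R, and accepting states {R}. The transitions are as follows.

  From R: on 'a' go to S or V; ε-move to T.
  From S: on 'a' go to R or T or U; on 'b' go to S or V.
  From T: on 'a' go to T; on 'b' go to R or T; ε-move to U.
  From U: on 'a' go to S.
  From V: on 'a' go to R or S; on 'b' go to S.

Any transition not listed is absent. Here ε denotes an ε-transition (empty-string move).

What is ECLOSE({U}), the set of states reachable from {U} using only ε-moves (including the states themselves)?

{U}

Begin with {U}.
No ε-moves leave this set, so the closure equals the set itself.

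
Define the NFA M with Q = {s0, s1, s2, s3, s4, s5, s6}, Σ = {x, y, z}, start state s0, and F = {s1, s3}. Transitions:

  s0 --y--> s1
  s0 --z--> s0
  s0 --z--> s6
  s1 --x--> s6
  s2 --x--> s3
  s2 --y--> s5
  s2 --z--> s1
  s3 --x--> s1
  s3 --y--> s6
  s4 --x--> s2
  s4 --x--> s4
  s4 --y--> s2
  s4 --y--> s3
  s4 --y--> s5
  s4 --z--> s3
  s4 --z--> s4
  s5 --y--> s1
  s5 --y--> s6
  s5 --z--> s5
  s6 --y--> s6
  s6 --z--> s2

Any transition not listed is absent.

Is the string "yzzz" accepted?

No

Start in {s0}.
Read 'y': s0→{s1}; now {s1}.
Read 'z': s1→∅; now ∅.
The set is empty and remains empty for the remaining 2 symbols.
The final set ∅ contains no accepting state.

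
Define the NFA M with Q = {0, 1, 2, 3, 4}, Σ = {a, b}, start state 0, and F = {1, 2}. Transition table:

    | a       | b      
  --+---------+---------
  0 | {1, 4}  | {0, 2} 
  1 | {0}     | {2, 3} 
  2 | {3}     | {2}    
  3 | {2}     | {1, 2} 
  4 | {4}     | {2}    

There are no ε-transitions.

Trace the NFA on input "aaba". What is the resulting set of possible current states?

{1, 3, 4}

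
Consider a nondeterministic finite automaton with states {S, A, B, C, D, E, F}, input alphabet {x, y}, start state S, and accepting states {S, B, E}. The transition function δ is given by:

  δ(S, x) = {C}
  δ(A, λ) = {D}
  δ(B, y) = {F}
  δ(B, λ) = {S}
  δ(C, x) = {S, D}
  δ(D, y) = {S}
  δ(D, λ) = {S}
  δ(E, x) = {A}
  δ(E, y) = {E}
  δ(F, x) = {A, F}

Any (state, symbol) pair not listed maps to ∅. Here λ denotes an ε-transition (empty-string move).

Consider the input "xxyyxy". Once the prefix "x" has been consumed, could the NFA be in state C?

Yes

Start in {S}.
Read 'x': {S} → {C}.
State C is in {C}.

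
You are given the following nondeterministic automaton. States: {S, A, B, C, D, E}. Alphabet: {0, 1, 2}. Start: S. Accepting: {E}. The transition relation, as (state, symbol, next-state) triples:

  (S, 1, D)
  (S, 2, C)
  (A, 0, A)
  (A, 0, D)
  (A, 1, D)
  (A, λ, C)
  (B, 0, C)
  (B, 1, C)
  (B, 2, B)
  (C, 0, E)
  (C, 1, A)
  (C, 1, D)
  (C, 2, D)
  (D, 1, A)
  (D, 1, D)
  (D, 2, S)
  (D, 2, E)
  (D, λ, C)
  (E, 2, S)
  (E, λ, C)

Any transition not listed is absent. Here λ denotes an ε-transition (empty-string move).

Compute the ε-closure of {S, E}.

{S, C, E}

Begin with {S, E}.
ε-move E → C; add C.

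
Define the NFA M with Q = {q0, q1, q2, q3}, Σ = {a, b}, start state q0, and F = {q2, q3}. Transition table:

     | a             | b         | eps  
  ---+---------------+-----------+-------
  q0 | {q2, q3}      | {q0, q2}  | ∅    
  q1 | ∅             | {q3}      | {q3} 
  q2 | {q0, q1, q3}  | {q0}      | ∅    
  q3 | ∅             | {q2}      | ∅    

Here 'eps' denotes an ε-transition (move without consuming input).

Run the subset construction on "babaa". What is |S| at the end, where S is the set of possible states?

Start in {q0}.
Read 'b': {q0} → {q0, q2}.
Read 'a': {q0, q2} → {q0, q1, q2, q3}.
Read 'b': {q0, q1, q2, q3} → {q0, q2, q3}.
Read 'a': {q0, q2, q3} → {q0, q1, q2, q3}.
Read 'a': {q0, q1, q2, q3} → {q0, q1, q2, q3}.
That set has 4 states.

4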